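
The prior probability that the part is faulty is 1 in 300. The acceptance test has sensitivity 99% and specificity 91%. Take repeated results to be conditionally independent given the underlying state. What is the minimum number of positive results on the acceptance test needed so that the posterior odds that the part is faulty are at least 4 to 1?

Prior odds: (1/300) ÷ (299/300) = 1/299.
False-positive rate = 1 − 0.91 = 0.09; likelihood ratio of a positive = 0.99/0.09 = 11.
Target odds = 4.
Require 11ⁿ ≥ 4 ÷ (1/299) = 1196.
11² = 121 falls short of 1196 but 11³ = 1331 reaches it, so n = 3.

3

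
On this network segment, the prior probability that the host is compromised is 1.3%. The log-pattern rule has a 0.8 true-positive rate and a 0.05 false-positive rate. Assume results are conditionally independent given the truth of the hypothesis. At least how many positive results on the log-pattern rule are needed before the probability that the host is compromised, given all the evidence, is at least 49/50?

3

Prior odds: 0.013 ÷ 0.987 = 13/987.
Likelihood ratio of a positive result = 0.8/0.05 = 16.
Target posterior odds = 0.98/0.02 = 49.
Need (13/987) × 16ⁿ ≥ 49, i.e. 16ⁿ ≥ 48363/13.
16² = 256 falls short of 48363/13 but 16³ = 4096 reaches it, so n = 3.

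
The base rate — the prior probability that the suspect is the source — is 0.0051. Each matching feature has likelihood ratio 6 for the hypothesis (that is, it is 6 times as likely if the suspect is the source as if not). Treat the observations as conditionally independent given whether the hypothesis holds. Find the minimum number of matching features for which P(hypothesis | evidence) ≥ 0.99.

Prior odds: 0.0051 ÷ 0.9949 = 51/9949.
Likelihood ratio per matching feature = 6.
Target odds: 0.99 ÷ 0.01 = 99.
Need (51/9949) × 6ⁿ ≥ 99, i.e. 6ⁿ ≥ 328317/17.
6⁵ = 7776 falls short of 328317/17 but 6⁶ = 46656 reaches it, so n = 6.

6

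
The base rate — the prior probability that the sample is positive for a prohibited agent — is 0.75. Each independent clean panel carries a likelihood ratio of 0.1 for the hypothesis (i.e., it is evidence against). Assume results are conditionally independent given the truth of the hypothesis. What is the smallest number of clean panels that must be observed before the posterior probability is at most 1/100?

3

Prior odds: 0.75 ÷ 0.25 = 3.
Likelihood ratio per clean panel = 0.1.
Target posterior odds = 0.01/0.99 = 1/99.
Require 0.1ⁿ ≤ 1/99 ÷ 3 = 1/297.
0.1² = 0.01 is still above 1/297 but 0.1³ = 0.001 is at or below it, so n = 3.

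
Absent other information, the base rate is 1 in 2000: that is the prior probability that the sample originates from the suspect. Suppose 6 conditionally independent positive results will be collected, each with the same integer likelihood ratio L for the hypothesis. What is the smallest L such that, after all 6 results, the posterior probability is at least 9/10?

Prior odds = 0.0005/0.9995 = 1/1999.
Target odds = 0.9/0.1 = 9.
Need L⁶ ≥ 9 ÷ (1/1999) = 17991.
5⁶ = 15625 < 17991 ≤ 46656 = 6⁶, so L = 6.

6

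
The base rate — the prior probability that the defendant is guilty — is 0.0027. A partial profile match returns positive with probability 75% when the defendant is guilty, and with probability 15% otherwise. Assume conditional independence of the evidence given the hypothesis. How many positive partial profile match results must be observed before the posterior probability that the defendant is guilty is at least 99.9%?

8

Prior odds: 0.0027 ÷ 0.9973 = 27/9973.
Likelihood ratio of a positive result = 0.75/0.15 = 5.
Target odds: 0.999 ÷ 0.001 = 999.
Require 5ⁿ ≥ 999 ÷ (27/9973) = 369001.
5⁷ = 78125 falls short of 369001 but 5⁸ = 390625 reaches it, so n = 8.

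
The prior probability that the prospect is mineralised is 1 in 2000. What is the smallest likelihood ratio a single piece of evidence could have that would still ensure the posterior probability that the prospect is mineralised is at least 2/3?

Prior odds = 0.0005/0.9995 = 1/1999.
Target odds = (2/3)/(1/3) = 2.
Required Bayes factor = 2 ÷ (1/1999) = 3998.

3998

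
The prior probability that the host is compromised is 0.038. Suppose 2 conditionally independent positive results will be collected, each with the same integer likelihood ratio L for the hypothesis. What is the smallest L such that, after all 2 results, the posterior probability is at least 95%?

22

Prior odds = 0.038/0.962 = 19/481.
Target odds = 0.95/0.05 = 19.
Need L² ≥ 19 ÷ (19/481) = 481.
21² = 441 < 481 ≤ 484 = 22², so L = 22.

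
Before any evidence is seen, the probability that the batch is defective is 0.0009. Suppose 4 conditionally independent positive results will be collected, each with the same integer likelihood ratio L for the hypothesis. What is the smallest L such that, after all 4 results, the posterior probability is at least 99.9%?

Prior odds = 0.0009/0.9991 = 9/9991.
Target odds = 0.999/0.001 = 999.
Need L⁴ ≥ 999 ÷ (9/9991) = 1109001.
32⁴ = 1048576 < 1109001 ≤ 1185921 = 33⁴, so L = 33.

33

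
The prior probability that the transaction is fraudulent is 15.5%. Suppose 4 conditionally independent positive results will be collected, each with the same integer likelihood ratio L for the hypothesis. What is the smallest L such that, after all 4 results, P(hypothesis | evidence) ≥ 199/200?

6

Prior odds = 0.155/0.845 = 31/169.
Target odds = 0.995/0.005 = 199.
Need L⁴ ≥ 199 ÷ (31/169) = 33631/31.
5⁴ = 625 < 33631/31 ≤ 1296 = 6⁴, so L = 6.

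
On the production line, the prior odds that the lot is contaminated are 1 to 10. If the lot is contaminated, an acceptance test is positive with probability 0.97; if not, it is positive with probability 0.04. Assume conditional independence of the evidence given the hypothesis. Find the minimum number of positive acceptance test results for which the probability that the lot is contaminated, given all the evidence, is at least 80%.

2

Prior odds = 0.1.
Likelihood ratio of a positive = 0.97/0.04 = 24.25.
Target posterior odds = 0.8/0.2 = 4.
Require 24.25ⁿ ≥ 4 ÷ 0.1 = 40.
24.25¹ = 24.25 falls short of 40 but 24.25² = 588.0625 reaches it, so n = 2.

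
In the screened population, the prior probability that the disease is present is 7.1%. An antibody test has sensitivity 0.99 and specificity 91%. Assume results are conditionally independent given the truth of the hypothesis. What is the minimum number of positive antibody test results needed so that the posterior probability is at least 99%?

Prior odds: 0.071 ÷ 0.929 = 71/929.
False-positive rate = 1 − 0.91 = 0.09; likelihood ratio of a positive = 0.99/0.09 = 11.
Target odds: 0.99 ÷ 0.01 = 99.
Need (71/929) × 11ⁿ ≥ 99, i.e. 11ⁿ ≥ 91971/71.
11² = 121 falls short of 91971/71 but 11³ = 1331 reaches it, so n = 3.

3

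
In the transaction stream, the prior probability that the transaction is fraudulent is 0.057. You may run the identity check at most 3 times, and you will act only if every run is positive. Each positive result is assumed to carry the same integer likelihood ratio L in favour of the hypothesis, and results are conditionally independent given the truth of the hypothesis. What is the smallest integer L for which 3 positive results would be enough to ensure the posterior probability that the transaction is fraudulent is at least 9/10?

Prior odds = 0.057/0.943 = 57/943.
Target odds = 0.9/0.1 = 9.
Need L³ ≥ 9 ÷ (57/943) = 2829/19.
5³ = 125 < 2829/19 ≤ 216 = 6³, so L = 6.

6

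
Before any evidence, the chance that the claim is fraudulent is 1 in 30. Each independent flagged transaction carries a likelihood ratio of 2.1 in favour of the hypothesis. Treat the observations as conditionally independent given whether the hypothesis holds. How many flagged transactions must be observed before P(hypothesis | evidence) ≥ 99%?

Prior odds: (1/30) ÷ (29/30) = 1/29.
Likelihood ratio per flagged transaction = 2.1.
Target odds: 0.99 ÷ 0.01 = 99.
Need (1/29) × 2.1ⁿ ≥ 99, i.e. 2.1ⁿ ≥ 2871.
2.1¹⁰ ≈1667.99 falls short of 2871 but 2.1¹¹ ≈3502.78 reaches it, so n = 11.

11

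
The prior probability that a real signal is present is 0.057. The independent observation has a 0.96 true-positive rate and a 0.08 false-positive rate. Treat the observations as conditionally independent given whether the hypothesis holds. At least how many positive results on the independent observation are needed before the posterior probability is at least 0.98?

Prior odds = 0.057/0.943 = 57/943.
Likelihood ratio of a positive result = 0.96/0.08 = 12.
Target odds: 0.98 ÷ 0.02 = 49.
Require 12ⁿ ≥ 49 ÷ (57/943) = 46207/57.
12² = 144 falls short of 46207/57 but 12³ = 1728 reaches it, so n = 3.

3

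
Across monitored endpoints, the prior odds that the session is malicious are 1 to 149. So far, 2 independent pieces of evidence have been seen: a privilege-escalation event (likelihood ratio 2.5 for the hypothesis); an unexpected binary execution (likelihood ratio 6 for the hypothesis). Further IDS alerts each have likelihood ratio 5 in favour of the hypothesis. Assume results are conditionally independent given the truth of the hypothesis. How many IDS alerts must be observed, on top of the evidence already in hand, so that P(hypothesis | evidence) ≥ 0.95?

Prior odds = 1/149.
Combined Bayes factor of the evidence already in hand = 2.5 × 6 = 15.
Odds after that evidence = (1/149) × 15 = 15/149.
Target odds = 0.95/0.05 = 19.
Need 5ⁿ ≥ 19 ÷ (15/149) = 2831/15.
5³ = 125 falls short of 2831/15 but 5⁴ = 625 reaches it, so n = 4.

4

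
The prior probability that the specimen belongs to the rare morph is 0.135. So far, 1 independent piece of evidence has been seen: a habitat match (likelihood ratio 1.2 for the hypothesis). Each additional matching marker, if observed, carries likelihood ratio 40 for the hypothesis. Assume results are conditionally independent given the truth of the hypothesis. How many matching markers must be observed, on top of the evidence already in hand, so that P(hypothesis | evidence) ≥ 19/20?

2

Prior odds = 0.135/0.865 = 27/173.
Bayes factor of the evidence already in hand = 1.2.
Odds after that evidence = (27/173) × 1.2 = 162/865.
Target odds = 0.95/0.05 = 19.
Need 40ⁿ ≥ 19 ÷ (162/865) = 16435/162.
40¹ = 40 falls short of 16435/162 but 40² = 1600 reaches it, so n = 2.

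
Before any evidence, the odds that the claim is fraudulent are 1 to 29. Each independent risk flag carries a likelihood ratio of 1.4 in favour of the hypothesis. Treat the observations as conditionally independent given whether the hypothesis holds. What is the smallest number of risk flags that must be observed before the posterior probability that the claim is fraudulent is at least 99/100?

Prior odds = 1/29.
Likelihood ratio per risk flag = 1.4.
Target odds: 0.99 ÷ 0.01 = 99.
Require 1.4ⁿ ≥ 99 ÷ (1/29) = 2871.
1.4²³ ≈2295.86 falls short of 2871 but 1.4²⁴ ≈3214.2 reaches it, so n = 24.

24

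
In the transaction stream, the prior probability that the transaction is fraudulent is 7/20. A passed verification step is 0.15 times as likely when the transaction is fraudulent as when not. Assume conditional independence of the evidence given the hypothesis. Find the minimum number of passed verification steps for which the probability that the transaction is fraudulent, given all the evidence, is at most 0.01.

Prior odds: 0.35 ÷ 0.65 = 7/13.
Likelihood ratio per passed verification step = 0.15.
Target odds: 0.01 ÷ 0.99 = 1/99.
Need (7/13) × 0.15ⁿ ≤ 1/99, i.e. 0.15ⁿ ≤ 13/693.
0.15² = 0.0225 is still above 13/693 but 0.15³ = 0.003375 is at or below it, so n = 3.

3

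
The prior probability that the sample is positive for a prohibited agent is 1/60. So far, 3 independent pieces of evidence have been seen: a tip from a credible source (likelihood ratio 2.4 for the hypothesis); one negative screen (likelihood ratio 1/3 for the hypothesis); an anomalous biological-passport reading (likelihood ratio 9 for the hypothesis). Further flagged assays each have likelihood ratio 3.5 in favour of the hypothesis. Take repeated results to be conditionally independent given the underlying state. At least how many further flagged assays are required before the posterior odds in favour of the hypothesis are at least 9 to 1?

Prior odds = (1/60)/(59/60) = 1/59.
Combined Bayes factor of the evidence already in hand = 2.4 × (1/3) × 9 = 7.2.
Odds after that evidence = (1/59) × 7.2 = 36/295.
Target odds = 9.
Need 3.5ⁿ ≥ 9 ÷ (36/295) = 73.75.
3.5³ = 42.875 falls short of 73.75 but 3.5⁴ = 150.0625 reaches it, so n = 4.

4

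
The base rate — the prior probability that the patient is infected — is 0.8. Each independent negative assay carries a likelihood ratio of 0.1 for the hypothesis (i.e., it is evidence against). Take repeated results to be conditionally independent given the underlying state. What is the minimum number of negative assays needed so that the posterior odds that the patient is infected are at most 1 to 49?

Prior odds: 0.8 ÷ 0.2 = 4.
Likelihood ratio per negative assay = 0.1.
Target odds = 1/49.
Need 4 × 0.1ⁿ ≤ 1/49, i.e. 0.1ⁿ ≤ 1/196.
0.1² = 0.01 is still above 1/196 but 0.1³ = 0.001 is at or below it, so n = 3.

3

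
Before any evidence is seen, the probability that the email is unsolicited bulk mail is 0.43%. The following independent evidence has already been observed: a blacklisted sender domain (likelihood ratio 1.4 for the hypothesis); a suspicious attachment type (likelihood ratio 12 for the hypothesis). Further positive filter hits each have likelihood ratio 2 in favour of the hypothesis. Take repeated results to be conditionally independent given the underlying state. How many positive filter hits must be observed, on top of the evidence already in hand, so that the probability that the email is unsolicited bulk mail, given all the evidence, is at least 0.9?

7

Prior odds = 0.0043/0.9957 = 43/9957.
Combined Bayes factor of the evidence already in hand = 1.4 × 12 = 16.8.
Odds after that evidence = (43/9957) × 16.8 = 1204/16595.
Target odds = 0.9/0.1 = 9.
Need 2ⁿ ≥ 9 ÷ (1204/16595) = 149355/1204.
2⁶ = 64 falls short of 149355/1204 but 2⁷ = 128 reaches it, so n = 7.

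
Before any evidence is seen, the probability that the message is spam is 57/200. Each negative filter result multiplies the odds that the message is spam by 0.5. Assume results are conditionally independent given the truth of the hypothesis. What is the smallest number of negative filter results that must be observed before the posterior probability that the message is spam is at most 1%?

Prior odds: 0.285 ÷ 0.715 = 57/143.
Likelihood ratio per negative filter result = 0.5.
Target posterior odds = 0.01/0.99 = 1/99.
Require 0.5ⁿ ≤ 1/99 ÷ (57/143) = 13/513.
0.5⁵ = 0.03125 is still above 13/513 but 0.5⁶ = 0.015625 is at or below it, so n = 6.

6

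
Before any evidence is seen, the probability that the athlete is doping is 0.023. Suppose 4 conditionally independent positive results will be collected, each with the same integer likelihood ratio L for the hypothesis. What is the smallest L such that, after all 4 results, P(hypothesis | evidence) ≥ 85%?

Prior odds = 0.023/0.977 = 23/977.
Target odds = 0.85/0.15 = 17/3.
Need L⁴ ≥ 17/3 ÷ (23/977) = 16609/69.
3⁴ = 81 < 16609/69 ≤ 256 = 4⁴, so L = 4.

4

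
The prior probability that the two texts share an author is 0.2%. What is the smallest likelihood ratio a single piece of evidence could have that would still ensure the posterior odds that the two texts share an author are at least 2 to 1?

998

Prior odds = 0.002/0.998 = 1/499.
Target odds = 2.
Required Bayes factor = 2 ÷ (1/499) = 998.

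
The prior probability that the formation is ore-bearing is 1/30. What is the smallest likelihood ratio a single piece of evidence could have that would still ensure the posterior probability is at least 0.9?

Prior odds = (1/30)/(29/30) = 1/29.
Target odds = 0.9/0.1 = 9.
Required Bayes factor = 9 ÷ (1/29) = 261.

261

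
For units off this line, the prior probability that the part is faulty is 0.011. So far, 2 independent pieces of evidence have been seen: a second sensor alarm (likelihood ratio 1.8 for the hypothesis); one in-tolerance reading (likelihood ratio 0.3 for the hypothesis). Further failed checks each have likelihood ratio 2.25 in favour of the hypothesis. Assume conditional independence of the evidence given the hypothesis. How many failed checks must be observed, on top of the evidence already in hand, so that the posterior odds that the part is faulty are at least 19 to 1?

10

Prior odds = 0.011/0.989 = 11/989.
Combined Bayes factor of the evidence already in hand = 1.8 × 0.3 = 0.54.
Odds after that evidence = (11/989) × 0.54 = 297/49450.
Target odds = 19.
Need 2.25ⁿ ≥ 19 ÷ (297/49450) = 939550/297.
2.25⁹ = 387420489/262144 falls short of 939550/297 but 2.25¹⁰ ≈3325.26 reaches it, so n = 10.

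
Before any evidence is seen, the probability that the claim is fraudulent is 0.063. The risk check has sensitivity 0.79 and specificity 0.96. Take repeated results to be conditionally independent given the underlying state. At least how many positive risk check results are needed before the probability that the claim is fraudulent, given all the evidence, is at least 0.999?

4

Prior odds = 0.063/0.937 = 63/937.
False-positive rate = 1 − 0.96 = 0.04; likelihood ratio of a positive = 0.79/0.04 = 19.75.
Target posterior odds = 0.999/0.001 = 999.
Require 19.75ⁿ ≥ 999 ÷ (63/937) = 104007/7.
19.75³ = 7703.734375 falls short of 104007/7 but 19.75⁴ = 38950081/256 reaches it, so n = 4.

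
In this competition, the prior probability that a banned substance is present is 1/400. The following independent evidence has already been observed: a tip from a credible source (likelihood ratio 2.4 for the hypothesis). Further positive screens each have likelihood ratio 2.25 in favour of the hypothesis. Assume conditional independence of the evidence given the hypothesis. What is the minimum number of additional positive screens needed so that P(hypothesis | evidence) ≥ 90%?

Prior odds = 0.0025/0.9975 = 1/399.
Bayes factor of the evidence already in hand = 2.4.
Odds after that evidence = (1/399) × 2.4 = 4/665.
Target odds = 0.9/0.1 = 9.
Need 2.25ⁿ ≥ 9 ÷ (4/665) = 1496.25.
2.25⁹ = 387420489/262144 falls short of 1496.25 but 2.25¹⁰ ≈3325.26 reaches it, so n = 10.

10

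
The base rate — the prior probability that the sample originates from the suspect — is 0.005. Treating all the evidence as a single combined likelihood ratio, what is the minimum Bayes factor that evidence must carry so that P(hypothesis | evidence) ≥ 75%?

597

Prior odds = 0.005/0.995 = 1/199.
Target odds = 0.75/0.25 = 3.
Required Bayes factor = 3 ÷ (1/199) = 597.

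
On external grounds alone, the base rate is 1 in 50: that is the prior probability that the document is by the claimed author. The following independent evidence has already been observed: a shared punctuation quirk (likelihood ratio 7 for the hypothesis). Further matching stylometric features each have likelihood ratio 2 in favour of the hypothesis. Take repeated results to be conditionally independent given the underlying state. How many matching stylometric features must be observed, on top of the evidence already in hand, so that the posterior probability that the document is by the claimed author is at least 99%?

10

Prior odds = 0.02/0.98 = 1/49.
Bayes factor of the evidence already in hand = 7.
Odds after that evidence = (1/49) × 7 = 1/7.
Target odds = 0.99/0.01 = 99.
Need 2ⁿ ≥ 99 ÷ (1/7) = 693.
2⁹ = 512 falls short of 693 but 2¹⁰ = 1024 reaches it, so n = 10.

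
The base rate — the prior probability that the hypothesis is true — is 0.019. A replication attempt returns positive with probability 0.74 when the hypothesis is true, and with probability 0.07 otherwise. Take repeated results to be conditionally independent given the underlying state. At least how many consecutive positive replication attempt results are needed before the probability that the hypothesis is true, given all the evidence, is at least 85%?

3

Prior odds = 0.019/0.981 = 19/981.
Likelihood ratio of a positive result = 0.74/0.07 = 74/7.
Target posterior odds = 0.85/0.15 = 17/3.
Need (19/981) × (74/7)ⁿ ≥ 17/3, i.e. (74/7)ⁿ ≥ 5559/19.
(74/7)² = 5476/49 falls short of 5559/19 but (74/7)³ = 405224/343 reaches it, so n = 3.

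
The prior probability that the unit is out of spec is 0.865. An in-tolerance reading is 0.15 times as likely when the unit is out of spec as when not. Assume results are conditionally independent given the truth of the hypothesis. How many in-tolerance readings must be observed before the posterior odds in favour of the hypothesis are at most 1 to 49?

Prior odds: 0.865 ÷ 0.135 = 173/27.
Likelihood ratio per in-tolerance reading = 0.15.
Target odds = 1/49.
Require 0.15ⁿ ≤ 1/49 ÷ (173/27) = 27/8477.
0.15³ = 0.003375 is still above 27/8477 but 0.15⁴ = 81/160000 is at or below it, so n = 4.

4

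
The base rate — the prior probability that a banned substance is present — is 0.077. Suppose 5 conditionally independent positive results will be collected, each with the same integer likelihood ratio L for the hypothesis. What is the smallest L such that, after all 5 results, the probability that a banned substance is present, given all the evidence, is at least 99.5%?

Prior odds = 0.077/0.923 = 77/923.
Target odds = 0.995/0.005 = 199.
Need L⁵ ≥ 199 ÷ (77/923) = 183677/77.
4⁵ = 1024 < 183677/77 ≤ 3125 = 5⁵, so L = 5.

5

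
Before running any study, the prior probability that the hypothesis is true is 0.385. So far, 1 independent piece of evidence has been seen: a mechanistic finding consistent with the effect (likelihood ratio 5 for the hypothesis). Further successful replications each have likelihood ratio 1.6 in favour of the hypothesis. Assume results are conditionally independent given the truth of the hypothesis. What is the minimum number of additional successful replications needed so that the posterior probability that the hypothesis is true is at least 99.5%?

Prior odds = 0.385/0.615 = 77/123.
Bayes factor of the evidence already in hand = 5.
Odds after that evidence = (77/123) × 5 = 385/123.
Target odds = 0.995/0.005 = 199.
Need 1.6ⁿ ≥ 199 ÷ (385/123) = 24477/385.
1.6⁸ = 16777216/390625 falls short of 24477/385 but 1.6⁹ = 134217728/1953125 reaches it, so n = 9.

9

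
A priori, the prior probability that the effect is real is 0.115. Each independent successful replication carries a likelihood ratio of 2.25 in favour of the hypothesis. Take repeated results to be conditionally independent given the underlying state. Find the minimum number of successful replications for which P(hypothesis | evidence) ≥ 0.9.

6

Prior odds = 0.115/0.885 = 23/177.
Likelihood ratio per successful replication = 2.25.
Target posterior odds = 0.9/0.1 = 9.
Require 2.25ⁿ ≥ 9 ÷ (23/177) = 1593/23.
2.25⁵ = 59049/1024 falls short of 1593/23 but 2.25⁶ = 531441/4096 reaches it, so n = 6.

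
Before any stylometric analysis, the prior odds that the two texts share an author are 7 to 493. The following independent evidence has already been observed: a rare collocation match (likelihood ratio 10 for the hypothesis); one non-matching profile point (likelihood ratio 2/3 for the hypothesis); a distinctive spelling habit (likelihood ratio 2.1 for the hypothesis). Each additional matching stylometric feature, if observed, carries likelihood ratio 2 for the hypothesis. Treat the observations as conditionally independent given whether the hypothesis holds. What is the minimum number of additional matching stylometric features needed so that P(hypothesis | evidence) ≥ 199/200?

10

Prior odds = 7/493.
Combined Bayes factor of the evidence already in hand = 10 × (2/3) × 2.1 = 14.
Odds after that evidence = (7/493) × 14 = 98/493.
Target odds = 0.995/0.005 = 199.
Need 2ⁿ ≥ 199 ÷ (98/493) = 98107/98.
2⁹ = 512 falls short of 98107/98 but 2¹⁰ = 1024 reaches it, so n = 10.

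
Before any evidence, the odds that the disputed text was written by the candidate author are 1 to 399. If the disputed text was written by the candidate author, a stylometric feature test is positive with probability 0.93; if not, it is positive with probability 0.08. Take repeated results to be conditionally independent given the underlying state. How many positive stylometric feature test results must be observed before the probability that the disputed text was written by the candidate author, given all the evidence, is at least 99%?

Prior odds = 1/399.
Likelihood ratio of a positive = 0.93/0.08 = 11.625.
Target posterior odds = 0.99/0.01 = 99.
Need (1/399) × 11.625ⁿ ≥ 99, i.e. 11.625ⁿ ≥ 39501.
11.625⁴ = 74805201/4096 falls short of 39501 but 11.625⁵ ≈212307 reaches it, so n = 5.

5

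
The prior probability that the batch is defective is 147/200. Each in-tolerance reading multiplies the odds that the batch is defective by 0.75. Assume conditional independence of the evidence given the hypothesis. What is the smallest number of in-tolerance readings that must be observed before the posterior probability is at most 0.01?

20

Prior odds: 0.735 ÷ 0.265 = 147/53.
Likelihood ratio per in-tolerance reading = 0.75.
Target odds: 0.01 ÷ 0.99 = 1/99.
Need (147/53) × 0.75ⁿ ≤ 1/99, i.e. 0.75ⁿ ≤ 53/14553.
0.75¹⁹ ≈0.00422828 is still above 53/14553 but 0.75²⁰ ≈0.00317121 is at or below it, so n = 20.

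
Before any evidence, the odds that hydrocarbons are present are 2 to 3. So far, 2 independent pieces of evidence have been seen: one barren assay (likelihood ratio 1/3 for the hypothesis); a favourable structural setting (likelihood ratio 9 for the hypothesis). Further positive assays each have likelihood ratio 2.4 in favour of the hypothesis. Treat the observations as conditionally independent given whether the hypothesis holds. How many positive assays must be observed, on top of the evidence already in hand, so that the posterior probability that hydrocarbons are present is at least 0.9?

Prior odds = 2/3.
Combined Bayes factor of the evidence already in hand = (1/3) × 9 = 3.
Odds after that evidence = (2/3) × 3 = 2.
Target odds = 0.9/0.1 = 9.
Need 2.4ⁿ ≥ 9 ÷ 2 = 4.5.
2.4¹ = 2.4 falls short of 4.5 but 2.4² = 5.76 reaches it, so n = 2.

2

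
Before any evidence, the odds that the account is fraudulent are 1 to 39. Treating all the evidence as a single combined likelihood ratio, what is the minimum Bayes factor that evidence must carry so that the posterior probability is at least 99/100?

3861

Prior odds = 1/39.
Target odds = 0.99/0.01 = 99.
Required Bayes factor = 99 ÷ (1/39) = 3861.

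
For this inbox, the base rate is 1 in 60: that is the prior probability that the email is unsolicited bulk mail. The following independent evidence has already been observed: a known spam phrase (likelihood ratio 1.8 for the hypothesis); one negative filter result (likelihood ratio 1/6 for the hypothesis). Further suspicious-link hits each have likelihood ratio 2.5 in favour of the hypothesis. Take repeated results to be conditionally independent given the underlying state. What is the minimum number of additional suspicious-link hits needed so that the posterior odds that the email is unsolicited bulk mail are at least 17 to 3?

Prior odds = (1/60)/(59/60) = 1/59.
Combined Bayes factor of the evidence already in hand = 1.8 × (1/6) = 0.3.
Odds after that evidence = (1/59) × 0.3 = 3/590.
Target odds = 17/3.
Need 2.5ⁿ ≥ 17/3 ÷ (3/590) = 10030/9.
2.5⁷ = 610.3515625 falls short of 10030/9 but 2.5⁸ = 390625/256 reaches it, so n = 8.

8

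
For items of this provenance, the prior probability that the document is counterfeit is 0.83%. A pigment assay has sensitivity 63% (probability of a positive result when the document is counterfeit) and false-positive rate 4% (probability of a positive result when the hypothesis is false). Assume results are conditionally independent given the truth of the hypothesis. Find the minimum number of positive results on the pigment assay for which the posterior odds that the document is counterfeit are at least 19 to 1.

3

Prior odds = 0.0083/0.9917 = 83/9917.
Likelihood ratio of a positive result = 0.63/0.04 = 15.75.
Target odds = 19.
Need (83/9917) × 15.75ⁿ ≥ 19, i.e. 15.75ⁿ ≥ 188423/83.
15.75² = 248.0625 falls short of 188423/83 but 15.75³ = 3906.984375 reaches it, so n = 3.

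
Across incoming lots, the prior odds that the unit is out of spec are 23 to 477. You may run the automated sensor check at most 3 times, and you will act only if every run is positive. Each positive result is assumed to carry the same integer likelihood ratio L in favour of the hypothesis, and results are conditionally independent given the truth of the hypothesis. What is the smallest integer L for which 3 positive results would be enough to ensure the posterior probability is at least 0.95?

8

Prior odds = 23/477.
Target odds = 0.95/0.05 = 19.
Need L³ ≥ 19 ÷ (23/477) = 9063/23.
7³ = 343 < 9063/23 ≤ 512 = 8³, so L = 8.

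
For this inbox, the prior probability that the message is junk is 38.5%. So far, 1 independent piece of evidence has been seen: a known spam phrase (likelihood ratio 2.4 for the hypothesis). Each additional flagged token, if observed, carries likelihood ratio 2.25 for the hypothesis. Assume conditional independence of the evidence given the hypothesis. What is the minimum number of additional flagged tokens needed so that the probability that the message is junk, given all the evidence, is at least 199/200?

7

Prior odds = 0.385/0.615 = 77/123.
Bayes factor of the evidence already in hand = 2.4.
Odds after that evidence = (77/123) × 2.4 = 308/205.
Target odds = 0.995/0.005 = 199.
Need 2.25ⁿ ≥ 199 ÷ (308/205) = 40795/308.
2.25⁶ = 531441/4096 falls short of 40795/308 but 2.25⁷ = 4782969/16384 reaches it, so n = 7.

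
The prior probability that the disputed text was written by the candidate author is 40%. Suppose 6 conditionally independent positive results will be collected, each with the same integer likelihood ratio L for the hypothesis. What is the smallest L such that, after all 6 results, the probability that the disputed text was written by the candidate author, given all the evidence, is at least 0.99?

Prior odds = 0.4/0.6 = 2/3.
Target odds = 0.99/0.01 = 99.
Need L⁶ ≥ 99 ÷ (2/3) = 148.5.
2⁶ = 64 < 148.5 ≤ 729 = 3⁶, so L = 3.

3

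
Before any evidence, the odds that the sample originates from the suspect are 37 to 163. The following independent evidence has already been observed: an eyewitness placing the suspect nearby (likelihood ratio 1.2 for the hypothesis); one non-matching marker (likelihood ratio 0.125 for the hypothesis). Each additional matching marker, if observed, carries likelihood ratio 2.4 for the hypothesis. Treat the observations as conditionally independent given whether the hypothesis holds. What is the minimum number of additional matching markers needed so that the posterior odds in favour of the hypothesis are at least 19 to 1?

Prior odds = 37/163.
Combined Bayes factor of the evidence already in hand = 1.2 × 0.125 = 0.15.
Odds after that evidence = (37/163) × 0.15 = 111/3260.
Target odds = 19.
Need 2.4ⁿ ≥ 19 ÷ (111/3260) = 61940/111.
2.4⁷ = 35831808/78125 falls short of 61940/111 but 2.4⁸ = 429981696/390625 reaches it, so n = 8.

8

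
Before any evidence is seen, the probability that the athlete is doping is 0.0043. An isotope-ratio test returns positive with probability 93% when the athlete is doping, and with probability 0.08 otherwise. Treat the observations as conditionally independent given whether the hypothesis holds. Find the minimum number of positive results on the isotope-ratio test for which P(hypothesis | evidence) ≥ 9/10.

4

Prior odds = 0.0043/0.9957 = 43/9957.
Likelihood ratio of a positive result = 0.93/0.08 = 11.625.
Target odds: 0.9 ÷ 0.1 = 9.
Need (43/9957) × 11.625ⁿ ≥ 9, i.e. 11.625ⁿ ≥ 89613/43.
11.625³ = 804357/512 falls short of 89613/43 but 11.625⁴ = 74805201/4096 reaches it, so n = 4.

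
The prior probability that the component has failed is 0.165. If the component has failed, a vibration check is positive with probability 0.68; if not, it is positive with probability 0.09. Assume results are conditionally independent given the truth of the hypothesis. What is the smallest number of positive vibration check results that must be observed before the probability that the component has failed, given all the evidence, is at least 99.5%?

Prior odds = 0.165/0.835 = 33/167.
Likelihood ratio of a positive = 0.68/0.09 = 68/9.
Target odds: 0.995 ÷ 0.005 = 199.
Require (68/9)ⁿ ≥ 199 ÷ (33/167) = 33233/33.
(68/9)³ = 314432/729 falls short of 33233/33 but (68/9)⁴ = 21381376/6561 reaches it, so n = 4.

4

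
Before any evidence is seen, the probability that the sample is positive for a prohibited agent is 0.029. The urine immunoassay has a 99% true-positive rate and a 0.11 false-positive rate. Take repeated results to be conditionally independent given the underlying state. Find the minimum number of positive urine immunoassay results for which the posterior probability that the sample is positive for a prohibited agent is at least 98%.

4

Prior odds = 0.029/0.971 = 29/971.
Likelihood ratio of a positive result = 0.99/0.11 = 9.
Target odds: 0.98 ÷ 0.02 = 49.
Need (29/971) × 9ⁿ ≥ 49, i.e. 9ⁿ ≥ 47579/29.
9³ = 729 falls short of 47579/29 but 9⁴ = 6561 reaches it, so n = 4.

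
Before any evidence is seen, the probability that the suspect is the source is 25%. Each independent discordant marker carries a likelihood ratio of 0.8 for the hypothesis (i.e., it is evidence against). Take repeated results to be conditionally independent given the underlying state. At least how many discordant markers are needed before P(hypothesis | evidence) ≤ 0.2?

Prior odds = 0.25/0.75 = 1/3.
Likelihood ratio per discordant marker = 0.8.
Target posterior odds = 0.2/0.8 = 0.25.
Need (1/3) × 0.8ⁿ ≤ 0.25, i.e. 0.8ⁿ ≤ 0.75.
0.8¹ = 0.8 is still above 0.75 but 0.8² = 0.64 is at or below it, so n = 2.

2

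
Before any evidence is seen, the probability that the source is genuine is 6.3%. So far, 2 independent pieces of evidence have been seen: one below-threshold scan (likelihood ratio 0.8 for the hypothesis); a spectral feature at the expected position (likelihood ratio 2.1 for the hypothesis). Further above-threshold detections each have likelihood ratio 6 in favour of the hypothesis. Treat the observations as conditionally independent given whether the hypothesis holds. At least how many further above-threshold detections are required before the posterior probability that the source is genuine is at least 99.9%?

Prior odds = 0.063/0.937 = 63/937.
Combined Bayes factor of the evidence already in hand = 0.8 × 2.1 = 1.68.
Odds after that evidence = (63/937) × 1.68 = 2646/23425.
Target odds = 0.999/0.001 = 999.
Need 6ⁿ ≥ 999 ÷ (2646/23425) = 866725/98.
6⁵ = 7776 falls short of 866725/98 but 6⁶ = 46656 reaches it, so n = 6.

6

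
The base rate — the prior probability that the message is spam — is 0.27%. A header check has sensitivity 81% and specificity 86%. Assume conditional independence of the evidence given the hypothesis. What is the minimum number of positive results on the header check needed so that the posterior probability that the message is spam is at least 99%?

6

Prior odds: 0.0027 ÷ 0.9973 = 27/9973.
False-positive rate = 1 − 0.86 = 0.14; likelihood ratio of a positive = 0.81/0.14 = 81/14.
Target odds: 0.99 ÷ 0.01 = 99.
Require (81/14)ⁿ ≥ 99 ÷ (27/9973) = 109703/3.
(81/14)⁵ ≈6483.13 falls short of 109703/3 but (81/14)⁶ ≈37509.6 reaches it, so n = 6.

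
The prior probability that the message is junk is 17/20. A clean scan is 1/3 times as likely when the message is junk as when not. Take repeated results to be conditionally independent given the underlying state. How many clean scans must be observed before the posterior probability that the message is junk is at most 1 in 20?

Prior odds: 0.85 ÷ 0.15 = 17/3.
Likelihood ratio per clean scan = 1/3.
Target posterior odds = 0.05/0.95 = 1/19.
Require (1/3)ⁿ ≤ 1/19 ÷ (17/3) = 3/323.
(1/3)⁴ = 1/81 is still above 3/323 but (1/3)⁵ = 1/243 is at or below it, so n = 5.

5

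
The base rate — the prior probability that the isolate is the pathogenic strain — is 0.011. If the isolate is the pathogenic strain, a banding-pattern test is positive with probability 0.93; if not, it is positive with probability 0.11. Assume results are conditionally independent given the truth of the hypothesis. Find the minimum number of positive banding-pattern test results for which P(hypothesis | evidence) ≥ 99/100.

Prior odds: 0.011 ÷ 0.989 = 11/989.
Likelihood ratio of a positive = 0.93/0.11 = 93/11.
Target odds: 0.99 ÷ 0.01 = 99.
Require (93/11)ⁿ ≥ 99 ÷ (11/989) = 8901.
(93/11)⁴ = 74805201/14641 falls short of 8901 but (93/11)⁵ ≈43196.8 reaches it, so n = 5.

5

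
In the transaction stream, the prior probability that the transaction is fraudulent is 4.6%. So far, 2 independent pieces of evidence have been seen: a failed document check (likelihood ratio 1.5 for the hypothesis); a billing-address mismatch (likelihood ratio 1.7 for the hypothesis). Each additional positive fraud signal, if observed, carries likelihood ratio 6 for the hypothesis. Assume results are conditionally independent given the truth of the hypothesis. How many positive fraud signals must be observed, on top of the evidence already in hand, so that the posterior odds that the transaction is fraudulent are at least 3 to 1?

2

Prior odds = 0.046/0.954 = 23/477.
Combined Bayes factor of the evidence already in hand = 1.5 × 1.7 = 2.55.
Odds after that evidence = (23/477) × 2.55 = 391/3180.
Target odds = 3.
Need 6ⁿ ≥ 3 ÷ (391/3180) = 9540/391.
6¹ = 6 falls short of 9540/391 but 6² = 36 reaches it, so n = 2.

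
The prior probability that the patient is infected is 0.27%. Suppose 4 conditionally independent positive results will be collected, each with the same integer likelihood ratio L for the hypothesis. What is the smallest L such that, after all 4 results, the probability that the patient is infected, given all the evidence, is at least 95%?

Prior odds = 0.0027/0.9973 = 27/9973.
Target odds = 0.95/0.05 = 19.
Need L⁴ ≥ 19 ÷ (27/9973) = 189487/27.
9⁴ = 6561 < 189487/27 ≤ 10000 = 10⁴, so L = 10.

10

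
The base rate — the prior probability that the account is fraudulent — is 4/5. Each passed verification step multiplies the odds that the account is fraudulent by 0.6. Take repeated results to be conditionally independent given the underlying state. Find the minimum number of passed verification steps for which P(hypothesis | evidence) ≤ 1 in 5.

6

Prior odds: 0.8 ÷ 0.2 = 4.
Likelihood ratio per passed verification step = 0.6.
Target posterior odds = 0.2/0.8 = 0.25.
Require 0.6ⁿ ≤ 0.25 ÷ 4 = 0.0625.
0.6⁵ = 0.07776 is still above 0.0625 but 0.6⁶ = 729/15625 is at or below it, so n = 6.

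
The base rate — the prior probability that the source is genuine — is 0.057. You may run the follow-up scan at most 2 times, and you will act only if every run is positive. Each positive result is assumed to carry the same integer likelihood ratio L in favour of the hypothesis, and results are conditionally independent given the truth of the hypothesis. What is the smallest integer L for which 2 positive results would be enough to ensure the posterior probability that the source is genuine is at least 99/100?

Prior odds = 0.057/0.943 = 57/943.
Target odds = 0.99/0.01 = 99.
Need L² ≥ 99 ÷ (57/943) = 31119/19.
40² = 1600 < 31119/19 ≤ 1681 = 41², so L = 41.

41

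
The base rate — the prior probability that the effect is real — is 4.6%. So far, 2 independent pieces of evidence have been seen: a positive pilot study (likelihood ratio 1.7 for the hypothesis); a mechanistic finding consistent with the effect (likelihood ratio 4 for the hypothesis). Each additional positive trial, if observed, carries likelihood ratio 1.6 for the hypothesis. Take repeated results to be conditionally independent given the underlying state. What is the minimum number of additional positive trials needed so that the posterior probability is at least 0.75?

5

Prior odds = 0.046/0.954 = 23/477.
Combined Bayes factor of the evidence already in hand = 1.7 × 4 = 6.8.
Odds after that evidence = (23/477) × 6.8 = 782/2385.
Target odds = 0.75/0.25 = 3.
Need 1.6ⁿ ≥ 3 ÷ (782/2385) = 7155/782.
1.6⁴ = 6.5536 falls short of 7155/782 but 1.6⁵ = 10.48576 reaches it, so n = 5.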